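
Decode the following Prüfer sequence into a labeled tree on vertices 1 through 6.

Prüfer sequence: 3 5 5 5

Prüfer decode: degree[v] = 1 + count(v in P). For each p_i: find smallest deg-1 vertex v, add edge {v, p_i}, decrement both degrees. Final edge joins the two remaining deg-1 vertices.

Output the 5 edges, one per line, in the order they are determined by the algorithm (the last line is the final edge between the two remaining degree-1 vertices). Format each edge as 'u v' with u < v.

Answer: 1 3
2 5
3 5
4 5
5 6

Derivation:
Initial degrees: {1:1, 2:1, 3:2, 4:1, 5:4, 6:1}
Step 1: smallest deg-1 vertex = 1, p_1 = 3. Add edge {1,3}. Now deg[1]=0, deg[3]=1.
Step 2: smallest deg-1 vertex = 2, p_2 = 5. Add edge {2,5}. Now deg[2]=0, deg[5]=3.
Step 3: smallest deg-1 vertex = 3, p_3 = 5. Add edge {3,5}. Now deg[3]=0, deg[5]=2.
Step 4: smallest deg-1 vertex = 4, p_4 = 5. Add edge {4,5}. Now deg[4]=0, deg[5]=1.
Final: two remaining deg-1 vertices are 5, 6. Add edge {5,6}.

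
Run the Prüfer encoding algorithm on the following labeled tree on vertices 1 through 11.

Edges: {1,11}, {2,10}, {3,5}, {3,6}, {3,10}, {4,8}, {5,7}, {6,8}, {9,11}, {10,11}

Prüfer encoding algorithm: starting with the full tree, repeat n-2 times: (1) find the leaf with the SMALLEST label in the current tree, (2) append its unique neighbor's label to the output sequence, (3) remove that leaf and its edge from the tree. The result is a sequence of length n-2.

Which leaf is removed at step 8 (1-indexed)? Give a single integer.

Step 1: current leaves = {1,2,4,7,9}. Remove leaf 1 (neighbor: 11).
Step 2: current leaves = {2,4,7,9}. Remove leaf 2 (neighbor: 10).
Step 3: current leaves = {4,7,9}. Remove leaf 4 (neighbor: 8).
Step 4: current leaves = {7,8,9}. Remove leaf 7 (neighbor: 5).
Step 5: current leaves = {5,8,9}. Remove leaf 5 (neighbor: 3).
Step 6: current leaves = {8,9}. Remove leaf 8 (neighbor: 6).
Step 7: current leaves = {6,9}. Remove leaf 6 (neighbor: 3).
Step 8: current leaves = {3,9}. Remove leaf 3 (neighbor: 10).

Answer: 3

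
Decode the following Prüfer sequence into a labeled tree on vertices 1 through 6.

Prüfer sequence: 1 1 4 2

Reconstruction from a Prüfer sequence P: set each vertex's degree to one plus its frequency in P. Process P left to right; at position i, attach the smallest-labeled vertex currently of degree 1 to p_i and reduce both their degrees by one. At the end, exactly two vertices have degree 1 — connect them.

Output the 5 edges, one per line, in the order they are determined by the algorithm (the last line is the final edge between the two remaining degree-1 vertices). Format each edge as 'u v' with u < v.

Answer: 1 3
1 5
1 4
2 4
2 6

Derivation:
Initial degrees: {1:3, 2:2, 3:1, 4:2, 5:1, 6:1}
Step 1: smallest deg-1 vertex = 3, p_1 = 1. Add edge {1,3}. Now deg[3]=0, deg[1]=2.
Step 2: smallest deg-1 vertex = 5, p_2 = 1. Add edge {1,5}. Now deg[5]=0, deg[1]=1.
Step 3: smallest deg-1 vertex = 1, p_3 = 4. Add edge {1,4}. Now deg[1]=0, deg[4]=1.
Step 4: smallest deg-1 vertex = 4, p_4 = 2. Add edge {2,4}. Now deg[4]=0, deg[2]=1.
Final: two remaining deg-1 vertices are 2, 6. Add edge {2,6}.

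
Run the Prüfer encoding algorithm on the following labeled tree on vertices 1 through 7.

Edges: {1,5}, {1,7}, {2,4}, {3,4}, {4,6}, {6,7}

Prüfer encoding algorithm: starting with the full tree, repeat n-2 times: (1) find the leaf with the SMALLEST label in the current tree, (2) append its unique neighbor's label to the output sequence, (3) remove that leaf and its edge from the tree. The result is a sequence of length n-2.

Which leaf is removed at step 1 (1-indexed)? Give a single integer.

Answer: 2

Derivation:
Step 1: current leaves = {2,3,5}. Remove leaf 2 (neighbor: 4).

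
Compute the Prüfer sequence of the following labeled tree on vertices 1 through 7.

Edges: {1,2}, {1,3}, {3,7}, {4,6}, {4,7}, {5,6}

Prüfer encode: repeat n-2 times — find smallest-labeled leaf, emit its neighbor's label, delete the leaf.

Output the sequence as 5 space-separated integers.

Step 1: leaves = {2,5}. Remove smallest leaf 2, emit neighbor 1.
Step 2: leaves = {1,5}. Remove smallest leaf 1, emit neighbor 3.
Step 3: leaves = {3,5}. Remove smallest leaf 3, emit neighbor 7.
Step 4: leaves = {5,7}. Remove smallest leaf 5, emit neighbor 6.
Step 5: leaves = {6,7}. Remove smallest leaf 6, emit neighbor 4.
Done: 2 vertices remain (4, 7). Sequence = [1 3 7 6 4]

Answer: 1 3 7 6 4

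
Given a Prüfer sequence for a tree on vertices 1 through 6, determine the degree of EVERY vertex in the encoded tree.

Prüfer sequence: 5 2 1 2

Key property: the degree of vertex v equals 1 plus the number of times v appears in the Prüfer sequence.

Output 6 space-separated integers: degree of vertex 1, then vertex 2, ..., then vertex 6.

Answer: 2 3 1 1 2 1

Derivation:
p_1 = 5: count[5] becomes 1
p_2 = 2: count[2] becomes 1
p_3 = 1: count[1] becomes 1
p_4 = 2: count[2] becomes 2
Degrees (1 + count): deg[1]=1+1=2, deg[2]=1+2=3, deg[3]=1+0=1, deg[4]=1+0=1, deg[5]=1+1=2, deg[6]=1+0=1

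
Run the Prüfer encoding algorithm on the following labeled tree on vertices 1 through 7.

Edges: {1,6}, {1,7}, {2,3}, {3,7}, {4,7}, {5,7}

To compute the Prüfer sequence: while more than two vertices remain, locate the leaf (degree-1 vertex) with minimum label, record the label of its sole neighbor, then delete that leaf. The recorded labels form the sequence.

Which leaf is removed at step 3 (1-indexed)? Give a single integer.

Step 1: current leaves = {2,4,5,6}. Remove leaf 2 (neighbor: 3).
Step 2: current leaves = {3,4,5,6}. Remove leaf 3 (neighbor: 7).
Step 3: current leaves = {4,5,6}. Remove leaf 4 (neighbor: 7).

Answer: 4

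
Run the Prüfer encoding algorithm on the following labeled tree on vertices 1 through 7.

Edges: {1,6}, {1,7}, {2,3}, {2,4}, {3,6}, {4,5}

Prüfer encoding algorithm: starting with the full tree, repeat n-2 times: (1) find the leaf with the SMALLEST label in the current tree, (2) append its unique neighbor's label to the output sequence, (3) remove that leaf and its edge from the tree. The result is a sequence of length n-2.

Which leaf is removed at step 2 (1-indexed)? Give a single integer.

Step 1: current leaves = {5,7}. Remove leaf 5 (neighbor: 4).
Step 2: current leaves = {4,7}. Remove leaf 4 (neighbor: 2).

Answer: 4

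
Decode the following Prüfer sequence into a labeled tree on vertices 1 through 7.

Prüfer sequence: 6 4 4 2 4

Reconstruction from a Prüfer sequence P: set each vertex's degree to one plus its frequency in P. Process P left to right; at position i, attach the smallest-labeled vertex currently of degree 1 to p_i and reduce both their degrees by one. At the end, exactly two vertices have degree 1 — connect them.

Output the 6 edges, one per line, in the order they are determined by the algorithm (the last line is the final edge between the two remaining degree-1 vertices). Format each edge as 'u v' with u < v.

Initial degrees: {1:1, 2:2, 3:1, 4:4, 5:1, 6:2, 7:1}
Step 1: smallest deg-1 vertex = 1, p_1 = 6. Add edge {1,6}. Now deg[1]=0, deg[6]=1.
Step 2: smallest deg-1 vertex = 3, p_2 = 4. Add edge {3,4}. Now deg[3]=0, deg[4]=3.
Step 3: smallest deg-1 vertex = 5, p_3 = 4. Add edge {4,5}. Now deg[5]=0, deg[4]=2.
Step 4: smallest deg-1 vertex = 6, p_4 = 2. Add edge {2,6}. Now deg[6]=0, deg[2]=1.
Step 5: smallest deg-1 vertex = 2, p_5 = 4. Add edge {2,4}. Now deg[2]=0, deg[4]=1.
Final: two remaining deg-1 vertices are 4, 7. Add edge {4,7}.

Answer: 1 6
3 4
4 5
2 6
2 4
4 7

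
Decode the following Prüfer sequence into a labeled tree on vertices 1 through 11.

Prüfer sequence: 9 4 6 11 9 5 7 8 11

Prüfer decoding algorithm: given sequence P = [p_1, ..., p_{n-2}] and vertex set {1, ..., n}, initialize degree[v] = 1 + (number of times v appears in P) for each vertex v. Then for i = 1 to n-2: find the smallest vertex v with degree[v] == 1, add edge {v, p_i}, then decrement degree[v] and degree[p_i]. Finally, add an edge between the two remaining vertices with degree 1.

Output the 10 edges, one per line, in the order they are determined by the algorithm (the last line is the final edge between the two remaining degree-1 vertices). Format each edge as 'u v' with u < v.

Answer: 1 9
2 4
3 6
4 11
6 9
5 9
5 7
7 8
8 11
10 11

Derivation:
Initial degrees: {1:1, 2:1, 3:1, 4:2, 5:2, 6:2, 7:2, 8:2, 9:3, 10:1, 11:3}
Step 1: smallest deg-1 vertex = 1, p_1 = 9. Add edge {1,9}. Now deg[1]=0, deg[9]=2.
Step 2: smallest deg-1 vertex = 2, p_2 = 4. Add edge {2,4}. Now deg[2]=0, deg[4]=1.
Step 3: smallest deg-1 vertex = 3, p_3 = 6. Add edge {3,6}. Now deg[3]=0, deg[6]=1.
Step 4: smallest deg-1 vertex = 4, p_4 = 11. Add edge {4,11}. Now deg[4]=0, deg[11]=2.
Step 5: smallest deg-1 vertex = 6, p_5 = 9. Add edge {6,9}. Now deg[6]=0, deg[9]=1.
Step 6: smallest deg-1 vertex = 9, p_6 = 5. Add edge {5,9}. Now deg[9]=0, deg[5]=1.
Step 7: smallest deg-1 vertex = 5, p_7 = 7. Add edge {5,7}. Now deg[5]=0, deg[7]=1.
Step 8: smallest deg-1 vertex = 7, p_8 = 8. Add edge {7,8}. Now deg[7]=0, deg[8]=1.
Step 9: smallest deg-1 vertex = 8, p_9 = 11. Add edge {8,11}. Now deg[8]=0, deg[11]=1.
Final: two remaining deg-1 vertices are 10, 11. Add edge {10,11}.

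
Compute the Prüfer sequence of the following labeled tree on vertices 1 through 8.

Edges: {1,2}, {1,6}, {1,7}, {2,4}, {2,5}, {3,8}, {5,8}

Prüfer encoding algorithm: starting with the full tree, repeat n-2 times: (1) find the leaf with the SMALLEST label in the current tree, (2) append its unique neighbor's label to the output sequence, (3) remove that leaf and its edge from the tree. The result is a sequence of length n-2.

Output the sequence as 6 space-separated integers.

Answer: 8 2 1 1 2 5

Derivation:
Step 1: leaves = {3,4,6,7}. Remove smallest leaf 3, emit neighbor 8.
Step 2: leaves = {4,6,7,8}. Remove smallest leaf 4, emit neighbor 2.
Step 3: leaves = {6,7,8}. Remove smallest leaf 6, emit neighbor 1.
Step 4: leaves = {7,8}. Remove smallest leaf 7, emit neighbor 1.
Step 5: leaves = {1,8}. Remove smallest leaf 1, emit neighbor 2.
Step 6: leaves = {2,8}. Remove smallest leaf 2, emit neighbor 5.
Done: 2 vertices remain (5, 8). Sequence = [8 2 1 1 2 5]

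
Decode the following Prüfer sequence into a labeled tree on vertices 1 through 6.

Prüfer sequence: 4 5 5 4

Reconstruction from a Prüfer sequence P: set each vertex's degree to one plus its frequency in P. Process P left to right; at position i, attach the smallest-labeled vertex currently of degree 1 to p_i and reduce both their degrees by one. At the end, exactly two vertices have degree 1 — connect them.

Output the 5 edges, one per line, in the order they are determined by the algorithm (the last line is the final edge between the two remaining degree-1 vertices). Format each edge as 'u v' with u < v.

Initial degrees: {1:1, 2:1, 3:1, 4:3, 5:3, 6:1}
Step 1: smallest deg-1 vertex = 1, p_1 = 4. Add edge {1,4}. Now deg[1]=0, deg[4]=2.
Step 2: smallest deg-1 vertex = 2, p_2 = 5. Add edge {2,5}. Now deg[2]=0, deg[5]=2.
Step 3: smallest deg-1 vertex = 3, p_3 = 5. Add edge {3,5}. Now deg[3]=0, deg[5]=1.
Step 4: smallest deg-1 vertex = 5, p_4 = 4. Add edge {4,5}. Now deg[5]=0, deg[4]=1.
Final: two remaining deg-1 vertices are 4, 6. Add edge {4,6}.

Answer: 1 4
2 5
3 5
4 5
4 6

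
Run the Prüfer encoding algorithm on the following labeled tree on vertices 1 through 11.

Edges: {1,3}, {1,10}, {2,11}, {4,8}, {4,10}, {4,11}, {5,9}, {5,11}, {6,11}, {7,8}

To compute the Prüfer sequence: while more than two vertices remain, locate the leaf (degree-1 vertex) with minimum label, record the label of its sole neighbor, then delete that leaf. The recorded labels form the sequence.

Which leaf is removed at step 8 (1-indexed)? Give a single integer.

Step 1: current leaves = {2,3,6,7,9}. Remove leaf 2 (neighbor: 11).
Step 2: current leaves = {3,6,7,9}. Remove leaf 3 (neighbor: 1).
Step 3: current leaves = {1,6,7,9}. Remove leaf 1 (neighbor: 10).
Step 4: current leaves = {6,7,9,10}. Remove leaf 6 (neighbor: 11).
Step 5: current leaves = {7,9,10}. Remove leaf 7 (neighbor: 8).
Step 6: current leaves = {8,9,10}. Remove leaf 8 (neighbor: 4).
Step 7: current leaves = {9,10}. Remove leaf 9 (neighbor: 5).
Step 8: current leaves = {5,10}. Remove leaf 5 (neighbor: 11).

Answer: 5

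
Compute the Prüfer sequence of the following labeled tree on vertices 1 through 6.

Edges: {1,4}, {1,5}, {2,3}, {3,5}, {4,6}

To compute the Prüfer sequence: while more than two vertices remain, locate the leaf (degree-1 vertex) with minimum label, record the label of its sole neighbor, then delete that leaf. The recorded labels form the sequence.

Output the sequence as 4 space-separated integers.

Step 1: leaves = {2,6}. Remove smallest leaf 2, emit neighbor 3.
Step 2: leaves = {3,6}. Remove smallest leaf 3, emit neighbor 5.
Step 3: leaves = {5,6}. Remove smallest leaf 5, emit neighbor 1.
Step 4: leaves = {1,6}. Remove smallest leaf 1, emit neighbor 4.
Done: 2 vertices remain (4, 6). Sequence = [3 5 1 4]

Answer: 3 5 1 4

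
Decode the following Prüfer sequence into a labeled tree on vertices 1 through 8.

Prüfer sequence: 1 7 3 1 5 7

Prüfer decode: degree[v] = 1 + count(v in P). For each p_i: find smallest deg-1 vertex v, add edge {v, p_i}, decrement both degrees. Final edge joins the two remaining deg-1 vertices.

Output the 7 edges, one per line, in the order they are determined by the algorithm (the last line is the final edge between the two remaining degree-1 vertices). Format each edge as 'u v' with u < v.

Answer: 1 2
4 7
3 6
1 3
1 5
5 7
7 8

Derivation:
Initial degrees: {1:3, 2:1, 3:2, 4:1, 5:2, 6:1, 7:3, 8:1}
Step 1: smallest deg-1 vertex = 2, p_1 = 1. Add edge {1,2}. Now deg[2]=0, deg[1]=2.
Step 2: smallest deg-1 vertex = 4, p_2 = 7. Add edge {4,7}. Now deg[4]=0, deg[7]=2.
Step 3: smallest deg-1 vertex = 6, p_3 = 3. Add edge {3,6}. Now deg[6]=0, deg[3]=1.
Step 4: smallest deg-1 vertex = 3, p_4 = 1. Add edge {1,3}. Now deg[3]=0, deg[1]=1.
Step 5: smallest deg-1 vertex = 1, p_5 = 5. Add edge {1,5}. Now deg[1]=0, deg[5]=1.
Step 6: smallest deg-1 vertex = 5, p_6 = 7. Add edge {5,7}. Now deg[5]=0, deg[7]=1.
Final: two remaining deg-1 vertices are 7, 8. Add edge {7,8}.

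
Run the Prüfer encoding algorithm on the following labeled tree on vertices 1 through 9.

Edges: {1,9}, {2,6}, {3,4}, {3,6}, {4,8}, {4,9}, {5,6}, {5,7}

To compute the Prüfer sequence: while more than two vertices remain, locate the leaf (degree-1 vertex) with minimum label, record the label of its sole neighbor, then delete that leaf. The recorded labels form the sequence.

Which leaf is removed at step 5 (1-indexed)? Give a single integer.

Answer: 6

Derivation:
Step 1: current leaves = {1,2,7,8}. Remove leaf 1 (neighbor: 9).
Step 2: current leaves = {2,7,8,9}. Remove leaf 2 (neighbor: 6).
Step 3: current leaves = {7,8,9}. Remove leaf 7 (neighbor: 5).
Step 4: current leaves = {5,8,9}. Remove leaf 5 (neighbor: 6).
Step 5: current leaves = {6,8,9}. Remove leaf 6 (neighbor: 3).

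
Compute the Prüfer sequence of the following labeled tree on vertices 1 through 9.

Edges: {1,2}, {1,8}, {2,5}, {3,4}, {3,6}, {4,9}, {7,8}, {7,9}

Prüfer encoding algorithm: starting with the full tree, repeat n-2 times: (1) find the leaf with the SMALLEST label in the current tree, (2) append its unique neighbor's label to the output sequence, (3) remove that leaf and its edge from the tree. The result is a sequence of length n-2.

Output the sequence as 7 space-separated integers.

Answer: 2 1 8 3 4 9 7

Derivation:
Step 1: leaves = {5,6}. Remove smallest leaf 5, emit neighbor 2.
Step 2: leaves = {2,6}. Remove smallest leaf 2, emit neighbor 1.
Step 3: leaves = {1,6}. Remove smallest leaf 1, emit neighbor 8.
Step 4: leaves = {6,8}. Remove smallest leaf 6, emit neighbor 3.
Step 5: leaves = {3,8}. Remove smallest leaf 3, emit neighbor 4.
Step 6: leaves = {4,8}. Remove smallest leaf 4, emit neighbor 9.
Step 7: leaves = {8,9}. Remove smallest leaf 8, emit neighbor 7.
Done: 2 vertices remain (7, 9). Sequence = [2 1 8 3 4 9 7]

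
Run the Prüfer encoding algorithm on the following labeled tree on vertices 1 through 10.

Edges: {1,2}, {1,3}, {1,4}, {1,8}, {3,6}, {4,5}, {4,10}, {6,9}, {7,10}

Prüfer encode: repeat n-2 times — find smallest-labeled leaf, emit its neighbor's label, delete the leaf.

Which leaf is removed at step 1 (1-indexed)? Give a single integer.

Step 1: current leaves = {2,5,7,8,9}. Remove leaf 2 (neighbor: 1).

Answer: 2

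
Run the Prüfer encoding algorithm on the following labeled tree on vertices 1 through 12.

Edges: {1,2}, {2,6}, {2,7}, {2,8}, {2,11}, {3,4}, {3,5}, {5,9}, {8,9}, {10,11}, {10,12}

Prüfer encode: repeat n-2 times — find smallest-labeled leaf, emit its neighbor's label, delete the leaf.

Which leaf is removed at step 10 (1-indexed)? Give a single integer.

Step 1: current leaves = {1,4,6,7,12}. Remove leaf 1 (neighbor: 2).
Step 2: current leaves = {4,6,7,12}. Remove leaf 4 (neighbor: 3).
Step 3: current leaves = {3,6,7,12}. Remove leaf 3 (neighbor: 5).
Step 4: current leaves = {5,6,7,12}. Remove leaf 5 (neighbor: 9).
Step 5: current leaves = {6,7,9,12}. Remove leaf 6 (neighbor: 2).
Step 6: current leaves = {7,9,12}. Remove leaf 7 (neighbor: 2).
Step 7: current leaves = {9,12}. Remove leaf 9 (neighbor: 8).
Step 8: current leaves = {8,12}. Remove leaf 8 (neighbor: 2).
Step 9: current leaves = {2,12}. Remove leaf 2 (neighbor: 11).
Step 10: current leaves = {11,12}. Remove leaf 11 (neighbor: 10).

Answer: 11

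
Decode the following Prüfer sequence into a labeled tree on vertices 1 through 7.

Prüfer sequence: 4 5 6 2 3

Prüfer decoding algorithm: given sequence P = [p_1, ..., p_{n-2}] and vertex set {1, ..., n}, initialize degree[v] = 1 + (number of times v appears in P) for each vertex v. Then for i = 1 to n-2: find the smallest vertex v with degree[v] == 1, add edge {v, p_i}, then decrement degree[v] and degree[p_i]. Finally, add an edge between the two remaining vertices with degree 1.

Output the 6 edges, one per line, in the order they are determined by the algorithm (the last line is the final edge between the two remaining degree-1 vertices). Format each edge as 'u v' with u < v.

Initial degrees: {1:1, 2:2, 3:2, 4:2, 5:2, 6:2, 7:1}
Step 1: smallest deg-1 vertex = 1, p_1 = 4. Add edge {1,4}. Now deg[1]=0, deg[4]=1.
Step 2: smallest deg-1 vertex = 4, p_2 = 5. Add edge {4,5}. Now deg[4]=0, deg[5]=1.
Step 3: smallest deg-1 vertex = 5, p_3 = 6. Add edge {5,6}. Now deg[5]=0, deg[6]=1.
Step 4: smallest deg-1 vertex = 6, p_4 = 2. Add edge {2,6}. Now deg[6]=0, deg[2]=1.
Step 5: smallest deg-1 vertex = 2, p_5 = 3. Add edge {2,3}. Now deg[2]=0, deg[3]=1.
Final: two remaining deg-1 vertices are 3, 7. Add edge {3,7}.

Answer: 1 4
4 5
5 6
2 6
2 3
3 7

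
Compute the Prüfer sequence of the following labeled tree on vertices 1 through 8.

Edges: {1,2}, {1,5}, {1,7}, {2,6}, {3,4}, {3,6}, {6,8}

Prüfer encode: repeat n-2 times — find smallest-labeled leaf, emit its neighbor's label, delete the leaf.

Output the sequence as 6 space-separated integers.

Answer: 3 6 1 1 2 6

Derivation:
Step 1: leaves = {4,5,7,8}. Remove smallest leaf 4, emit neighbor 3.
Step 2: leaves = {3,5,7,8}. Remove smallest leaf 3, emit neighbor 6.
Step 3: leaves = {5,7,8}. Remove smallest leaf 5, emit neighbor 1.
Step 4: leaves = {7,8}. Remove smallest leaf 7, emit neighbor 1.
Step 5: leaves = {1,8}. Remove smallest leaf 1, emit neighbor 2.
Step 6: leaves = {2,8}. Remove smallest leaf 2, emit neighbor 6.
Done: 2 vertices remain (6, 8). Sequence = [3 6 1 1 2 6]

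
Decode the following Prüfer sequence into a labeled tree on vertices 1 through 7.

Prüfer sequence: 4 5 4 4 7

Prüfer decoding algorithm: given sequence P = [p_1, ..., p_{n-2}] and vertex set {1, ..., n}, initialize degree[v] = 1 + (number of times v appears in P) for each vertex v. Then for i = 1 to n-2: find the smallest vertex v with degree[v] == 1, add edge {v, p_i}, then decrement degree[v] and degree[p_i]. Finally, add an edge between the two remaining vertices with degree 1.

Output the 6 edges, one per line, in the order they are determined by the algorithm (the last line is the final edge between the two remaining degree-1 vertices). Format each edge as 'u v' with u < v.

Initial degrees: {1:1, 2:1, 3:1, 4:4, 5:2, 6:1, 7:2}
Step 1: smallest deg-1 vertex = 1, p_1 = 4. Add edge {1,4}. Now deg[1]=0, deg[4]=3.
Step 2: smallest deg-1 vertex = 2, p_2 = 5. Add edge {2,5}. Now deg[2]=0, deg[5]=1.
Step 3: smallest deg-1 vertex = 3, p_3 = 4. Add edge {3,4}. Now deg[3]=0, deg[4]=2.
Step 4: smallest deg-1 vertex = 5, p_4 = 4. Add edge {4,5}. Now deg[5]=0, deg[4]=1.
Step 5: smallest deg-1 vertex = 4, p_5 = 7. Add edge {4,7}. Now deg[4]=0, deg[7]=1.
Final: two remaining deg-1 vertices are 6, 7. Add edge {6,7}.

Answer: 1 4
2 5
3 4
4 5
4 7
6 7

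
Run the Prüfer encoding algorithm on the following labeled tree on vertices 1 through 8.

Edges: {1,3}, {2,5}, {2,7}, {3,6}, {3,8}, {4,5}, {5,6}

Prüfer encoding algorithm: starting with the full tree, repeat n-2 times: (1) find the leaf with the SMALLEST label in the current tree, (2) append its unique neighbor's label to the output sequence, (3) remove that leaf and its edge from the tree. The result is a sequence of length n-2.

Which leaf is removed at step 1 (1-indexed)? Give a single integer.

Step 1: current leaves = {1,4,7,8}. Remove leaf 1 (neighbor: 3).

Answer: 1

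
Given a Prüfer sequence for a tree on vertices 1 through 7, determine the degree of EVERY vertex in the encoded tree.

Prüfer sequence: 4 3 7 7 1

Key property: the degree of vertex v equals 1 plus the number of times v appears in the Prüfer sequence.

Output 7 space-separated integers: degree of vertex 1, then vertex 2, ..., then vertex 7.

Answer: 2 1 2 2 1 1 3

Derivation:
p_1 = 4: count[4] becomes 1
p_2 = 3: count[3] becomes 1
p_3 = 7: count[7] becomes 1
p_4 = 7: count[7] becomes 2
p_5 = 1: count[1] becomes 1
Degrees (1 + count): deg[1]=1+1=2, deg[2]=1+0=1, deg[3]=1+1=2, deg[4]=1+1=2, deg[5]=1+0=1, deg[6]=1+0=1, deg[7]=1+2=3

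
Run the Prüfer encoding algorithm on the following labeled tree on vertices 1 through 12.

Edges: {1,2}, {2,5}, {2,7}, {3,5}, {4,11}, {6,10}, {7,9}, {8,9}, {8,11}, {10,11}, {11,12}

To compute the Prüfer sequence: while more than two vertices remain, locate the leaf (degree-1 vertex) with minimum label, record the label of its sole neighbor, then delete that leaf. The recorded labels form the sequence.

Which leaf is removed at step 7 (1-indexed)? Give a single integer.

Answer: 7

Derivation:
Step 1: current leaves = {1,3,4,6,12}. Remove leaf 1 (neighbor: 2).
Step 2: current leaves = {3,4,6,12}. Remove leaf 3 (neighbor: 5).
Step 3: current leaves = {4,5,6,12}. Remove leaf 4 (neighbor: 11).
Step 4: current leaves = {5,6,12}. Remove leaf 5 (neighbor: 2).
Step 5: current leaves = {2,6,12}. Remove leaf 2 (neighbor: 7).
Step 6: current leaves = {6,7,12}. Remove leaf 6 (neighbor: 10).
Step 7: current leaves = {7,10,12}. Remove leaf 7 (neighbor: 9).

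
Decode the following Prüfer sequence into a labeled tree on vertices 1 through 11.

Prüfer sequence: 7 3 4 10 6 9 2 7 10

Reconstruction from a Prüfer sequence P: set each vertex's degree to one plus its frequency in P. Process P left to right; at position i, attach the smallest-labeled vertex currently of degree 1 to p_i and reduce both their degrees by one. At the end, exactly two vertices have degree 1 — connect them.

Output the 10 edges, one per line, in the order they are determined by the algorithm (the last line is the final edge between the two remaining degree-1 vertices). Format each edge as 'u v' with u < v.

Initial degrees: {1:1, 2:2, 3:2, 4:2, 5:1, 6:2, 7:3, 8:1, 9:2, 10:3, 11:1}
Step 1: smallest deg-1 vertex = 1, p_1 = 7. Add edge {1,7}. Now deg[1]=0, deg[7]=2.
Step 2: smallest deg-1 vertex = 5, p_2 = 3. Add edge {3,5}. Now deg[5]=0, deg[3]=1.
Step 3: smallest deg-1 vertex = 3, p_3 = 4. Add edge {3,4}. Now deg[3]=0, deg[4]=1.
Step 4: smallest deg-1 vertex = 4, p_4 = 10. Add edge {4,10}. Now deg[4]=0, deg[10]=2.
Step 5: smallest deg-1 vertex = 8, p_5 = 6. Add edge {6,8}. Now deg[8]=0, deg[6]=1.
Step 6: smallest deg-1 vertex = 6, p_6 = 9. Add edge {6,9}. Now deg[6]=0, deg[9]=1.
Step 7: smallest deg-1 vertex = 9, p_7 = 2. Add edge {2,9}. Now deg[9]=0, deg[2]=1.
Step 8: smallest deg-1 vertex = 2, p_8 = 7. Add edge {2,7}. Now deg[2]=0, deg[7]=1.
Step 9: smallest deg-1 vertex = 7, p_9 = 10. Add edge {7,10}. Now deg[7]=0, deg[10]=1.
Final: two remaining deg-1 vertices are 10, 11. Add edge {10,11}.

Answer: 1 7
3 5
3 4
4 10
6 8
6 9
2 9
2 7
7 10
10 11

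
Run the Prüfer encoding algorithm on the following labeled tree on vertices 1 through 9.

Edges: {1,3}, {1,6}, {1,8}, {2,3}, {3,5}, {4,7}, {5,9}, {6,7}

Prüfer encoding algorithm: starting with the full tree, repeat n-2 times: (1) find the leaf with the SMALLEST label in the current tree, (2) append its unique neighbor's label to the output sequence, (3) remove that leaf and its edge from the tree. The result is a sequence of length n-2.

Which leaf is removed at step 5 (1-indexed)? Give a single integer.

Answer: 8

Derivation:
Step 1: current leaves = {2,4,8,9}. Remove leaf 2 (neighbor: 3).
Step 2: current leaves = {4,8,9}. Remove leaf 4 (neighbor: 7).
Step 3: current leaves = {7,8,9}. Remove leaf 7 (neighbor: 6).
Step 4: current leaves = {6,8,9}. Remove leaf 6 (neighbor: 1).
Step 5: current leaves = {8,9}. Remove leaf 8 (neighbor: 1).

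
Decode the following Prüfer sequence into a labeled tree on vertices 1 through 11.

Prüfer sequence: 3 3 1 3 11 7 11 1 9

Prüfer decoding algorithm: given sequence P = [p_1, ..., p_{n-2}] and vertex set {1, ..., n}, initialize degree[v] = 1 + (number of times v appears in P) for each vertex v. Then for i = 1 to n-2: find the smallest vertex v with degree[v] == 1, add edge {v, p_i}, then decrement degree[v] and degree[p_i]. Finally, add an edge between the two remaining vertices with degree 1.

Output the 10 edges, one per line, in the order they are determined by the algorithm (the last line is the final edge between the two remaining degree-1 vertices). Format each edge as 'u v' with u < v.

Initial degrees: {1:3, 2:1, 3:4, 4:1, 5:1, 6:1, 7:2, 8:1, 9:2, 10:1, 11:3}
Step 1: smallest deg-1 vertex = 2, p_1 = 3. Add edge {2,3}. Now deg[2]=0, deg[3]=3.
Step 2: smallest deg-1 vertex = 4, p_2 = 3. Add edge {3,4}. Now deg[4]=0, deg[3]=2.
Step 3: smallest deg-1 vertex = 5, p_3 = 1. Add edge {1,5}. Now deg[5]=0, deg[1]=2.
Step 4: smallest deg-1 vertex = 6, p_4 = 3. Add edge {3,6}. Now deg[6]=0, deg[3]=1.
Step 5: smallest deg-1 vertex = 3, p_5 = 11. Add edge {3,11}. Now deg[3]=0, deg[11]=2.
Step 6: smallest deg-1 vertex = 8, p_6 = 7. Add edge {7,8}. Now deg[8]=0, deg[7]=1.
Step 7: smallest deg-1 vertex = 7, p_7 = 11. Add edge {7,11}. Now deg[7]=0, deg[11]=1.
Step 8: smallest deg-1 vertex = 10, p_8 = 1. Add edge {1,10}. Now deg[10]=0, deg[1]=1.
Step 9: smallest deg-1 vertex = 1, p_9 = 9. Add edge {1,9}. Now deg[1]=0, deg[9]=1.
Final: two remaining deg-1 vertices are 9, 11. Add edge {9,11}.

Answer: 2 3
3 4
1 5
3 6
3 11
7 8
7 11
1 10
1 9
9 11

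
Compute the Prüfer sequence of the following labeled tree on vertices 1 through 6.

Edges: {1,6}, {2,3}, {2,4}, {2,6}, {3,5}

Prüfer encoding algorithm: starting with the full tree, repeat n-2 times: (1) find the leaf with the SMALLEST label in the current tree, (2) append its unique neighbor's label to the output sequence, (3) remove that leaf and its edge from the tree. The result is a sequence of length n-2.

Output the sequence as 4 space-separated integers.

Answer: 6 2 3 2

Derivation:
Step 1: leaves = {1,4,5}. Remove smallest leaf 1, emit neighbor 6.
Step 2: leaves = {4,5,6}. Remove smallest leaf 4, emit neighbor 2.
Step 3: leaves = {5,6}. Remove smallest leaf 5, emit neighbor 3.
Step 4: leaves = {3,6}. Remove smallest leaf 3, emit neighbor 2.
Done: 2 vertices remain (2, 6). Sequence = [6 2 3 2]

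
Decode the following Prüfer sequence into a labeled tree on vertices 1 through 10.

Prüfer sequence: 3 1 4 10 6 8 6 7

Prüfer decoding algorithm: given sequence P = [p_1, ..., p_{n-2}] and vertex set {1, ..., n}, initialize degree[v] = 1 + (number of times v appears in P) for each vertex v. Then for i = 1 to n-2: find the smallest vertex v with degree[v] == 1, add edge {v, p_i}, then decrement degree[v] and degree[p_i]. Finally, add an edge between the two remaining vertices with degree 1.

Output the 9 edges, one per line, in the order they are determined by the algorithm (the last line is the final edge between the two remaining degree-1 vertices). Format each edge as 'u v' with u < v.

Answer: 2 3
1 3
1 4
4 10
5 6
8 9
6 8
6 7
7 10

Derivation:
Initial degrees: {1:2, 2:1, 3:2, 4:2, 5:1, 6:3, 7:2, 8:2, 9:1, 10:2}
Step 1: smallest deg-1 vertex = 2, p_1 = 3. Add edge {2,3}. Now deg[2]=0, deg[3]=1.
Step 2: smallest deg-1 vertex = 3, p_2 = 1. Add edge {1,3}. Now deg[3]=0, deg[1]=1.
Step 3: smallest deg-1 vertex = 1, p_3 = 4. Add edge {1,4}. Now deg[1]=0, deg[4]=1.
Step 4: smallest deg-1 vertex = 4, p_4 = 10. Add edge {4,10}. Now deg[4]=0, deg[10]=1.
Step 5: smallest deg-1 vertex = 5, p_5 = 6. Add edge {5,6}. Now deg[5]=0, deg[6]=2.
Step 6: smallest deg-1 vertex = 9, p_6 = 8. Add edge {8,9}. Now deg[9]=0, deg[8]=1.
Step 7: smallest deg-1 vertex = 8, p_7 = 6. Add edge {6,8}. Now deg[8]=0, deg[6]=1.
Step 8: smallest deg-1 vertex = 6, p_8 = 7. Add edge {6,7}. Now deg[6]=0, deg[7]=1.
Final: two remaining deg-1 vertices are 7, 10. Add edge {7,10}.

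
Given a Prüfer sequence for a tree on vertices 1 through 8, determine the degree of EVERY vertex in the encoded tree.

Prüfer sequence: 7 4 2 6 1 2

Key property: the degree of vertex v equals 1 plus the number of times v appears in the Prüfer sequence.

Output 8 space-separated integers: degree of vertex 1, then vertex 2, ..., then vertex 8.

p_1 = 7: count[7] becomes 1
p_2 = 4: count[4] becomes 1
p_3 = 2: count[2] becomes 1
p_4 = 6: count[6] becomes 1
p_5 = 1: count[1] becomes 1
p_6 = 2: count[2] becomes 2
Degrees (1 + count): deg[1]=1+1=2, deg[2]=1+2=3, deg[3]=1+0=1, deg[4]=1+1=2, deg[5]=1+0=1, deg[6]=1+1=2, deg[7]=1+1=2, deg[8]=1+0=1

Answer: 2 3 1 2 1 2 2 1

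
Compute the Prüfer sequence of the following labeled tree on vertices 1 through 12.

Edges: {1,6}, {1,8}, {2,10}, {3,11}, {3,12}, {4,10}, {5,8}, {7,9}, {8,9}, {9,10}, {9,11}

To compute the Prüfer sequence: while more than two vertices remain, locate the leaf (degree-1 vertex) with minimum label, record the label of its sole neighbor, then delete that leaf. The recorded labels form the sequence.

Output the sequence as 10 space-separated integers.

Answer: 10 10 8 1 8 9 9 9 11 3

Derivation:
Step 1: leaves = {2,4,5,6,7,12}. Remove smallest leaf 2, emit neighbor 10.
Step 2: leaves = {4,5,6,7,12}. Remove smallest leaf 4, emit neighbor 10.
Step 3: leaves = {5,6,7,10,12}. Remove smallest leaf 5, emit neighbor 8.
Step 4: leaves = {6,7,10,12}. Remove smallest leaf 6, emit neighbor 1.
Step 5: leaves = {1,7,10,12}. Remove smallest leaf 1, emit neighbor 8.
Step 6: leaves = {7,8,10,12}. Remove smallest leaf 7, emit neighbor 9.
Step 7: leaves = {8,10,12}. Remove smallest leaf 8, emit neighbor 9.
Step 8: leaves = {10,12}. Remove smallest leaf 10, emit neighbor 9.
Step 9: leaves = {9,12}. Remove smallest leaf 9, emit neighbor 11.
Step 10: leaves = {11,12}. Remove smallest leaf 11, emit neighbor 3.
Done: 2 vertices remain (3, 12). Sequence = [10 10 8 1 8 9 9 9 11 3]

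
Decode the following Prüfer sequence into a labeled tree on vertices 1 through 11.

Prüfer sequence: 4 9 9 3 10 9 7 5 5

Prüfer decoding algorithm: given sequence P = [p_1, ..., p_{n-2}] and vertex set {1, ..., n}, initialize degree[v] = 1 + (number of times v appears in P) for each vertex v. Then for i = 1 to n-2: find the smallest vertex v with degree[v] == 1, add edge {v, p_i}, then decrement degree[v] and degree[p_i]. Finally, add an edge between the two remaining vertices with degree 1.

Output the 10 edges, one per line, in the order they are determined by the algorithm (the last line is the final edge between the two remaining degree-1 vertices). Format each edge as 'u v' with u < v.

Answer: 1 4
2 9
4 9
3 6
3 10
8 9
7 9
5 7
5 10
5 11

Derivation:
Initial degrees: {1:1, 2:1, 3:2, 4:2, 5:3, 6:1, 7:2, 8:1, 9:4, 10:2, 11:1}
Step 1: smallest deg-1 vertex = 1, p_1 = 4. Add edge {1,4}. Now deg[1]=0, deg[4]=1.
Step 2: smallest deg-1 vertex = 2, p_2 = 9. Add edge {2,9}. Now deg[2]=0, deg[9]=3.
Step 3: smallest deg-1 vertex = 4, p_3 = 9. Add edge {4,9}. Now deg[4]=0, deg[9]=2.
Step 4: smallest deg-1 vertex = 6, p_4 = 3. Add edge {3,6}. Now deg[6]=0, deg[3]=1.
Step 5: smallest deg-1 vertex = 3, p_5 = 10. Add edge {3,10}. Now deg[3]=0, deg[10]=1.
Step 6: smallest deg-1 vertex = 8, p_6 = 9. Add edge {8,9}. Now deg[8]=0, deg[9]=1.
Step 7: smallest deg-1 vertex = 9, p_7 = 7. Add edge {7,9}. Now deg[9]=0, deg[7]=1.
Step 8: smallest deg-1 vertex = 7, p_8 = 5. Add edge {5,7}. Now deg[7]=0, deg[5]=2.
Step 9: smallest deg-1 vertex = 10, p_9 = 5. Add edge {5,10}. Now deg[10]=0, deg[5]=1.
Final: two remaining deg-1 vertices are 5, 11. Add edge {5,11}.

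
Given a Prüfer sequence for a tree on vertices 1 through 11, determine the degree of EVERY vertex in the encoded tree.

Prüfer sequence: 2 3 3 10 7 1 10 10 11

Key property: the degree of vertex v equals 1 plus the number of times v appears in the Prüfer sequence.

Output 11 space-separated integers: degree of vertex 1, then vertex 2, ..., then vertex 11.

p_1 = 2: count[2] becomes 1
p_2 = 3: count[3] becomes 1
p_3 = 3: count[3] becomes 2
p_4 = 10: count[10] becomes 1
p_5 = 7: count[7] becomes 1
p_6 = 1: count[1] becomes 1
p_7 = 10: count[10] becomes 2
p_8 = 10: count[10] becomes 3
p_9 = 11: count[11] becomes 1
Degrees (1 + count): deg[1]=1+1=2, deg[2]=1+1=2, deg[3]=1+2=3, deg[4]=1+0=1, deg[5]=1+0=1, deg[6]=1+0=1, deg[7]=1+1=2, deg[8]=1+0=1, deg[9]=1+0=1, deg[10]=1+3=4, deg[11]=1+1=2

Answer: 2 2 3 1 1 1 2 1 1 4 2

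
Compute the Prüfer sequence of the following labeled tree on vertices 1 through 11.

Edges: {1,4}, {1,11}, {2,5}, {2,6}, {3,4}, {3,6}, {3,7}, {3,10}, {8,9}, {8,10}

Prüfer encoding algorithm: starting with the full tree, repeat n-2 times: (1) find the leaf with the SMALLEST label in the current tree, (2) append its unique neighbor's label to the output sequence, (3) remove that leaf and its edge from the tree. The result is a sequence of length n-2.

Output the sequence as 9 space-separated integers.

Answer: 2 6 3 3 8 10 3 4 1

Derivation:
Step 1: leaves = {5,7,9,11}. Remove smallest leaf 5, emit neighbor 2.
Step 2: leaves = {2,7,9,11}. Remove smallest leaf 2, emit neighbor 6.
Step 3: leaves = {6,7,9,11}. Remove smallest leaf 6, emit neighbor 3.
Step 4: leaves = {7,9,11}. Remove smallest leaf 7, emit neighbor 3.
Step 5: leaves = {9,11}. Remove smallest leaf 9, emit neighbor 8.
Step 6: leaves = {8,11}. Remove smallest leaf 8, emit neighbor 10.
Step 7: leaves = {10,11}. Remove smallest leaf 10, emit neighbor 3.
Step 8: leaves = {3,11}. Remove smallest leaf 3, emit neighbor 4.
Step 9: leaves = {4,11}. Remove smallest leaf 4, emit neighbor 1.
Done: 2 vertices remain (1, 11). Sequence = [2 6 3 3 8 10 3 4 1]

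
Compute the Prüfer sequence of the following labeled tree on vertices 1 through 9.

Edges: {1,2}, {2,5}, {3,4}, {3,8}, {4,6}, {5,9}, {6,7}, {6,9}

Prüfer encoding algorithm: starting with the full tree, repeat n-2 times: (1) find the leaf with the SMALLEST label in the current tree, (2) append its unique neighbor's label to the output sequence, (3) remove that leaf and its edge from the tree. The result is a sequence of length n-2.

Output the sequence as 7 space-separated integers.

Step 1: leaves = {1,7,8}. Remove smallest leaf 1, emit neighbor 2.
Step 2: leaves = {2,7,8}. Remove smallest leaf 2, emit neighbor 5.
Step 3: leaves = {5,7,8}. Remove smallest leaf 5, emit neighbor 9.
Step 4: leaves = {7,8,9}. Remove smallest leaf 7, emit neighbor 6.
Step 5: leaves = {8,9}. Remove smallest leaf 8, emit neighbor 3.
Step 6: leaves = {3,9}. Remove smallest leaf 3, emit neighbor 4.
Step 7: leaves = {4,9}. Remove smallest leaf 4, emit neighbor 6.
Done: 2 vertices remain (6, 9). Sequence = [2 5 9 6 3 4 6]

Answer: 2 5 9 6 3 4 6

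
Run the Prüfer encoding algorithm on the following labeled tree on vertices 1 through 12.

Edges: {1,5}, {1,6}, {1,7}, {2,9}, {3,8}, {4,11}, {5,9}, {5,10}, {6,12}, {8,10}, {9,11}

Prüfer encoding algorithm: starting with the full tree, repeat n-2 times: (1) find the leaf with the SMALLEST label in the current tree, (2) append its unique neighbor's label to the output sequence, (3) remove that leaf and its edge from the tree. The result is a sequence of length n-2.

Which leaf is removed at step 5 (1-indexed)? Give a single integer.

Step 1: current leaves = {2,3,4,7,12}. Remove leaf 2 (neighbor: 9).
Step 2: current leaves = {3,4,7,12}. Remove leaf 3 (neighbor: 8).
Step 3: current leaves = {4,7,8,12}. Remove leaf 4 (neighbor: 11).
Step 4: current leaves = {7,8,11,12}. Remove leaf 7 (neighbor: 1).
Step 5: current leaves = {8,11,12}. Remove leaf 8 (neighbor: 10).

Answer: 8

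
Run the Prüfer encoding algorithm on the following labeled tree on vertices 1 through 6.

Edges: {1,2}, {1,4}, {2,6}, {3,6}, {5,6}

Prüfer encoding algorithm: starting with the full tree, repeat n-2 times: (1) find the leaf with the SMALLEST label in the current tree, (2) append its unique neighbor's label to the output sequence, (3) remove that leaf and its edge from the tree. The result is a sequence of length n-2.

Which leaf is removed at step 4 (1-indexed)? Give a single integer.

Step 1: current leaves = {3,4,5}. Remove leaf 3 (neighbor: 6).
Step 2: current leaves = {4,5}. Remove leaf 4 (neighbor: 1).
Step 3: current leaves = {1,5}. Remove leaf 1 (neighbor: 2).
Step 4: current leaves = {2,5}. Remove leaf 2 (neighbor: 6).

Answer: 2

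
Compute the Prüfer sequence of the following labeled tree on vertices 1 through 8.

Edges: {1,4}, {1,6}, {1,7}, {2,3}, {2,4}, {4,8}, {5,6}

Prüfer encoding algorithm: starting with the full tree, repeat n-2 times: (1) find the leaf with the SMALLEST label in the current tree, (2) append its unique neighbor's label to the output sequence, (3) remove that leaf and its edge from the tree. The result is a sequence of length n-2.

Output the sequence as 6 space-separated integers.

Step 1: leaves = {3,5,7,8}. Remove smallest leaf 3, emit neighbor 2.
Step 2: leaves = {2,5,7,8}. Remove smallest leaf 2, emit neighbor 4.
Step 3: leaves = {5,7,8}. Remove smallest leaf 5, emit neighbor 6.
Step 4: leaves = {6,7,8}. Remove smallest leaf 6, emit neighbor 1.
Step 5: leaves = {7,8}. Remove smallest leaf 7, emit neighbor 1.
Step 6: leaves = {1,8}. Remove smallest leaf 1, emit neighbor 4.
Done: 2 vertices remain (4, 8). Sequence = [2 4 6 1 1 4]

Answer: 2 4 6 1 1 4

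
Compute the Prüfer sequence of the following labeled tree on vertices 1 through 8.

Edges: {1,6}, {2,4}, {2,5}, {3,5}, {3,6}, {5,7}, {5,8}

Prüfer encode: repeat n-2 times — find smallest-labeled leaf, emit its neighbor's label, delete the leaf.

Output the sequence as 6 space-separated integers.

Answer: 6 2 5 3 5 5

Derivation:
Step 1: leaves = {1,4,7,8}. Remove smallest leaf 1, emit neighbor 6.
Step 2: leaves = {4,6,7,8}. Remove smallest leaf 4, emit neighbor 2.
Step 3: leaves = {2,6,7,8}. Remove smallest leaf 2, emit neighbor 5.
Step 4: leaves = {6,7,8}. Remove smallest leaf 6, emit neighbor 3.
Step 5: leaves = {3,7,8}. Remove smallest leaf 3, emit neighbor 5.
Step 6: leaves = {7,8}. Remove smallest leaf 7, emit neighbor 5.
Done: 2 vertices remain (5, 8). Sequence = [6 2 5 3 5 5]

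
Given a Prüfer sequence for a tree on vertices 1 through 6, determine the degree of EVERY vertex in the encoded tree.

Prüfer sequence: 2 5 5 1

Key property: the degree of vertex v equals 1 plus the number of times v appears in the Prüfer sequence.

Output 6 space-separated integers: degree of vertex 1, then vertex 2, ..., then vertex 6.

Answer: 2 2 1 1 3 1

Derivation:
p_1 = 2: count[2] becomes 1
p_2 = 5: count[5] becomes 1
p_3 = 5: count[5] becomes 2
p_4 = 1: count[1] becomes 1
Degrees (1 + count): deg[1]=1+1=2, deg[2]=1+1=2, deg[3]=1+0=1, deg[4]=1+0=1, deg[5]=1+2=3, deg[6]=1+0=1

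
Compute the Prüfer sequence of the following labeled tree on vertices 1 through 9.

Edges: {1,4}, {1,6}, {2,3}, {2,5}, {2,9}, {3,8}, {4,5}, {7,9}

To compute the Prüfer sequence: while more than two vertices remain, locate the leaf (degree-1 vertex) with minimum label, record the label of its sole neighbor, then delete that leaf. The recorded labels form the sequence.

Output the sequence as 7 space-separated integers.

Answer: 1 4 5 2 9 3 2

Derivation:
Step 1: leaves = {6,7,8}. Remove smallest leaf 6, emit neighbor 1.
Step 2: leaves = {1,7,8}. Remove smallest leaf 1, emit neighbor 4.
Step 3: leaves = {4,7,8}. Remove smallest leaf 4, emit neighbor 5.
Step 4: leaves = {5,7,8}. Remove smallest leaf 5, emit neighbor 2.
Step 5: leaves = {7,8}. Remove smallest leaf 7, emit neighbor 9.
Step 6: leaves = {8,9}. Remove smallest leaf 8, emit neighbor 3.
Step 7: leaves = {3,9}. Remove smallest leaf 3, emit neighbor 2.
Done: 2 vertices remain (2, 9). Sequence = [1 4 5 2 9 3 2]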